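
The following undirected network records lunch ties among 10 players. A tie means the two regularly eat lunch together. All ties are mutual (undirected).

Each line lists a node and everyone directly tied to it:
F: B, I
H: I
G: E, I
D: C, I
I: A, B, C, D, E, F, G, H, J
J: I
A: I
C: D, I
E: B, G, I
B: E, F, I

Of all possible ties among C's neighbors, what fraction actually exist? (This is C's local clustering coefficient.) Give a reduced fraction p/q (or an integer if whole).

1

C's neighbors: D and I (k = 2).
Possible neighbor pairs: C(2,2) = 1. Edges among them: D–I → e = 1.
Clustering(C) = 1/1.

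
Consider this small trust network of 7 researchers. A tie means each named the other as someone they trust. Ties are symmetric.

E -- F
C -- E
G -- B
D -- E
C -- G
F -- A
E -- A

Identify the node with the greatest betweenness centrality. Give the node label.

E

Unnormalized betweenness of each node: A:0, B:0, C:8, D:0, E:11, F:0, G:5.
E has the largest value, 11, making it the main broker — the node through which the most shortest paths run.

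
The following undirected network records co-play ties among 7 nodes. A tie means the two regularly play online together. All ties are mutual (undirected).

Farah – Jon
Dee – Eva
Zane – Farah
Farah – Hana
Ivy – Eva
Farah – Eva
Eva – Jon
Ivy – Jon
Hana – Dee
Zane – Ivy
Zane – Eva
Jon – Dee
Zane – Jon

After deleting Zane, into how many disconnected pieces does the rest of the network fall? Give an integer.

Zane's neighbors (Eva, Farah, Ivy, and Jon) remain reachable from one another through other ties, so the rest of the network stays in one piece.

1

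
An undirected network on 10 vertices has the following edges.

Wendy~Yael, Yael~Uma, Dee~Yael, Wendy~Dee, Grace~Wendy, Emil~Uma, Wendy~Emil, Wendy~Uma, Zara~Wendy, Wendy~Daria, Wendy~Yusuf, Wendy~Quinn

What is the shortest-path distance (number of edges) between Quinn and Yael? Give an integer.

2

One shortest route is Quinn – Wendy – Yael, which uses 2 edges, and Quinn and Yael are not directly tied, so nothing shorter exists. So d(Quinn,Yael) = 2.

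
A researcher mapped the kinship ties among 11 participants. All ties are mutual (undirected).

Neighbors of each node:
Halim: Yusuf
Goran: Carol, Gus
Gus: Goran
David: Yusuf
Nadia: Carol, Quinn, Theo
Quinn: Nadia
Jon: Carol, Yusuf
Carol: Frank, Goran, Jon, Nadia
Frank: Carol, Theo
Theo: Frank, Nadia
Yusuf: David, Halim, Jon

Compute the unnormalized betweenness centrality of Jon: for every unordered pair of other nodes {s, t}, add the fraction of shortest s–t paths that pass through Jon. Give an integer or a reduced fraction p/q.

21

Pairs whose geodesics pass through Jon — Yusuf–Nadia: 1; Yusuf–Goran: 1; Yusuf–Theo: 2/2; Yusuf–Frank: 1; Yusuf–Quinn: 1; Yusuf–Gus: 1; Yusuf–Carol: 1; Nadia–Halim: 1; Nadia–David: 1; Goran–Halim: 1; Goran–David: 1; Theo–Halim: 2/2; Theo–David: 2/2; Halim–Frank: 1 … (+7 more pairs).
All other pairs contribute 0.
Summing the contributions gives betweenness(Jon) = 21.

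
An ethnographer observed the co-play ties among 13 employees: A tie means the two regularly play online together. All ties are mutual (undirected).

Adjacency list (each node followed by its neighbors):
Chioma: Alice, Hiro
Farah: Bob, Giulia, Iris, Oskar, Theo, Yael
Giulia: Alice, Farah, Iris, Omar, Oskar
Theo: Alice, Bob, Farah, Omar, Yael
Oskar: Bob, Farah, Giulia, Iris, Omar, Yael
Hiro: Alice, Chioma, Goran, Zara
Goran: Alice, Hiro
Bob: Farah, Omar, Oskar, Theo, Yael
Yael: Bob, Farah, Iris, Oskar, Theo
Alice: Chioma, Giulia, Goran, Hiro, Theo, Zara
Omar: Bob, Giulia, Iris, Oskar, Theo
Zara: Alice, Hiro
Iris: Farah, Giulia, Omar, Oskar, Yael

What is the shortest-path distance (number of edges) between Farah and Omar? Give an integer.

One shortest route is Farah – Giulia – Omar, which uses 2 edges, and Farah and Omar are not directly tied, so nothing shorter exists. So d(Farah,Omar) = 2.

2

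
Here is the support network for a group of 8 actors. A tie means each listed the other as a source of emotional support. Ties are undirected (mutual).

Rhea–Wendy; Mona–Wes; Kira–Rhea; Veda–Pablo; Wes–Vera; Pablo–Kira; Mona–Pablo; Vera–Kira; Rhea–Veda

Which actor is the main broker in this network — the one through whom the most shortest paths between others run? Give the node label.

Unnormalized betweenness of each node: Kira:8, Mona:2, Pablo:6, Rhea:7, Veda:2, Vera:3, Wendy:0, Wes:1.
Kira has the largest value, 8, making it the main broker — the node through which the most shortest paths run.

Kira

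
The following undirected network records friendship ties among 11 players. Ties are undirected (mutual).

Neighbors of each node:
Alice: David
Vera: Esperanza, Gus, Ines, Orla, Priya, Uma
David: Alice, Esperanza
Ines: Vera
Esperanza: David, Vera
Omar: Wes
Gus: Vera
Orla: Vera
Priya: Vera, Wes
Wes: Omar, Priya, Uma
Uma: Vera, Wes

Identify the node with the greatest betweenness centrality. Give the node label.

Vera

Unnormalized betweenness of each node: Alice:0, David:9, Esperanza:16, Gus:0, Ines:0, Omar:0, Orla:0, Priya:7, Uma:7, Vera:73/2, Wes:19/2.
Vera has the largest value, 73/2, making it the main broker — the node through which the most shortest paths run.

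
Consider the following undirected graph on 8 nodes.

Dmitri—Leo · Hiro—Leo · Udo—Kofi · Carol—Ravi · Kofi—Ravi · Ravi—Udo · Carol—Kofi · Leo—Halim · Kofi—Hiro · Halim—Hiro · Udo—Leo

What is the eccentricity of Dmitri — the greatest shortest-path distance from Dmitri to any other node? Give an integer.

Distances from Dmitri: Carol:4, Halim:2, Hiro:2, Kofi:3, Leo:1, Ravi:3, Udo:2.
The largest is 4 (to Carol), so the eccentricity of Dmitri is 4.

4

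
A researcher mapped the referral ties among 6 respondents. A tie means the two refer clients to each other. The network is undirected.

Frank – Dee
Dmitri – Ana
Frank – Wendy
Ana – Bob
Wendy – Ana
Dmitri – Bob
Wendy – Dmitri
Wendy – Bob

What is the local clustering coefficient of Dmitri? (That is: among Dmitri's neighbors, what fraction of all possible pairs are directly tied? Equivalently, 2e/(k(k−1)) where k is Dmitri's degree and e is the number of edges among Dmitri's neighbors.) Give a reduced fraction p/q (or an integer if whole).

1

Dmitri's neighbors: Ana, Bob, and Wendy (k = 3).
Possible neighbor pairs: C(3,2) = 3. Edges among them: Ana–Bob, Ana–Wendy, Bob–Wendy → e = 3.
Clustering(Dmitri) = 3/3 = 1.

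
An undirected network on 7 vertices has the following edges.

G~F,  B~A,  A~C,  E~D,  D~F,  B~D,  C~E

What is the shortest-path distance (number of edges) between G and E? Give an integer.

3

One shortest route is G – F – D – E, which uses 3 edges, and at distance 2 from G we only reach {D}, which does not include E. So d(G,E) = 3.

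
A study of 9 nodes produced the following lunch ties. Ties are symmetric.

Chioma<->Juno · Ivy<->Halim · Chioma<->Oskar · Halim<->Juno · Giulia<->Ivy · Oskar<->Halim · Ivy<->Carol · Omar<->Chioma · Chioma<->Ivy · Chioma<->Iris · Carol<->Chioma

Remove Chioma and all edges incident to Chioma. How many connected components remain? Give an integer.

3

Without Chioma, the remaining ties split the others into: {Carol, Giulia, Halim, Ivy, Juno, Oskar}; {Omar}; {Iris}.
That's 3 separate components.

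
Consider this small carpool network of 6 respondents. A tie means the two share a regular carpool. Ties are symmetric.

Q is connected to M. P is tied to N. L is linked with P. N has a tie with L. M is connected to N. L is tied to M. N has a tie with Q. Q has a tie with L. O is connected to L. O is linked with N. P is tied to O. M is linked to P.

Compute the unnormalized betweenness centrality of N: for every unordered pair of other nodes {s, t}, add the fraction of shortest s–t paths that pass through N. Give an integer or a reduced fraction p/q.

Pairs whose geodesics pass through N — M–O: 1/3; Q–O: 1/2; Q–P: 1/3.
All other pairs contribute 0.
Summing the contributions gives betweenness(N) = 7/6.

7/6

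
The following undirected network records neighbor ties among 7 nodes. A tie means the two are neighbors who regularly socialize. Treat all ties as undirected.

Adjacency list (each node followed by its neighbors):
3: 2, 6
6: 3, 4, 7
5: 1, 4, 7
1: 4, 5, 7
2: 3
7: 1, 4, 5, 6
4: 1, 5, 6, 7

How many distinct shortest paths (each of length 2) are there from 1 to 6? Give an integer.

The shortest distance is 2. The length-2 paths are: 1–7–6; 1–4–6.
That gives 2 distinct shortest paths.

2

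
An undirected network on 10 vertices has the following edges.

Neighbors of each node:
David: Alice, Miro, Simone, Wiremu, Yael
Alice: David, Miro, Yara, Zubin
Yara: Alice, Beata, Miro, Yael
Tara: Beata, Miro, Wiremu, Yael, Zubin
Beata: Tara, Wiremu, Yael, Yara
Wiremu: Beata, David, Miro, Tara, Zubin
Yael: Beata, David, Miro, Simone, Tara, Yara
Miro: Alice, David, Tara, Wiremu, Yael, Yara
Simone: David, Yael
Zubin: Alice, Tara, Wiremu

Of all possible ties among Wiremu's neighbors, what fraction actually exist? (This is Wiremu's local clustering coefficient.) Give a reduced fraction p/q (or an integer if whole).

2/5

Wiremu's neighbors: Beata, David, Miro, Tara, and Zubin (k = 5).
Possible neighbor pairs: C(5,2) = 10. Edges among them: Beata–Tara, David–Miro, Miro–Tara, Tara–Zubin → e = 4.
Clustering(Wiremu) = 4/10 = 2/5.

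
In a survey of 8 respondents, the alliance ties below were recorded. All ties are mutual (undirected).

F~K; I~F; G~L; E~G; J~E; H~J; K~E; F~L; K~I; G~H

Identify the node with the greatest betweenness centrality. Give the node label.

Unnormalized betweenness of each node: E:43/6, F:17/6, G:17/3, H:1, I:0, J:4/3, K:31/6, L:17/6.
E has the largest value, 43/6, making it the main broker — the node through which the most shortest paths run.

E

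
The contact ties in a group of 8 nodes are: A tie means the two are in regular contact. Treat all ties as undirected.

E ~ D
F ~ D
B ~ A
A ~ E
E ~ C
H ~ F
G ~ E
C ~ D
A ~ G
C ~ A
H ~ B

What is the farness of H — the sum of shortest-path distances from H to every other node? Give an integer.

Distances from H: A:2, B:1, C:3, D:2, E:3, F:1, G:3.
Sum = 2 + 1 + 3 + 2 + 3 + 1 + 3 = 15.

15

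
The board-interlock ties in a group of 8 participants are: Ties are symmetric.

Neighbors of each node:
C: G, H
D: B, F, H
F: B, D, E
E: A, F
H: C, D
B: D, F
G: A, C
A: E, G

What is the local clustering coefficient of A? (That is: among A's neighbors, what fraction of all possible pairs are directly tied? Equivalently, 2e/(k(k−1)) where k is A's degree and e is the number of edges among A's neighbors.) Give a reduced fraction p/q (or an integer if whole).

A's neighbors: E and G (k = 2).
Possible neighbor pairs: C(2,2) = 1. Edges among them: none → e = 0.
Clustering(A) = 0/1.

0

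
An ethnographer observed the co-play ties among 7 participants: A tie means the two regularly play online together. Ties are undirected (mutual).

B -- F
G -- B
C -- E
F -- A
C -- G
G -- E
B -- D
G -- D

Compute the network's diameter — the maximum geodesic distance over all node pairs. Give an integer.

Eccentricity of each node (its greatest distance to any other): A:4, B:2, C:4, D:3, E:4, F:3, G:3.
The maximum eccentricity is 4, realized for instance by the pair E–A via E – G – B – F – A. So the diameter is 4.

4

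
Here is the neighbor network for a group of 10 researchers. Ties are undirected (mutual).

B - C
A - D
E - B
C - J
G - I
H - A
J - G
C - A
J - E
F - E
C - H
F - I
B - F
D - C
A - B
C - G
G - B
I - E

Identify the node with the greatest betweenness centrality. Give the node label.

C

Unnormalized betweenness of each node: A:19/6, B:107/12, C:143/12, D:0, E:29/12, F:7/12, G:14/3, H:0, I:5/6, J:3/2.
C has the largest value, 143/12, making it the main broker — the node through which the most shortest paths run.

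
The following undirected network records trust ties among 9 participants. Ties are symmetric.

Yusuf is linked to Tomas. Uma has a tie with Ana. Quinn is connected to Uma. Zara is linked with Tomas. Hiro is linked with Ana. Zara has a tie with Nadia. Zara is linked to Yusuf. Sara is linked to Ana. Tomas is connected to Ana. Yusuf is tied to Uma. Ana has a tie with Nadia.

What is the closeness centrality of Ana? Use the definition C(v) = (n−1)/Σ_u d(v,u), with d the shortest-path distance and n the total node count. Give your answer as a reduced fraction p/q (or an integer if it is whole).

8/11

Distances from Ana: Hiro:1, Nadia:1, Quinn:2, Sara:1, Tomas:1, Uma:1, Yusuf:2, Zara:2. Sum = 11.
n = 9, so closeness = 8/11.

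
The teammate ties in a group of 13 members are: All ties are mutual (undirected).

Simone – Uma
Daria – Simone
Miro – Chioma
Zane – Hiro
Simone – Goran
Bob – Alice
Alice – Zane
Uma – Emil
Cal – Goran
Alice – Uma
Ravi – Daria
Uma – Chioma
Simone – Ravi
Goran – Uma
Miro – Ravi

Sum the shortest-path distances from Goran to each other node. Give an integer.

26

Distances from Goran: Alice:2, Bob:3, Cal:1, Chioma:2, Daria:2, Emil:2, Hiro:4, Miro:3, Ravi:2, Simone:1, Uma:1, Zane:3.
Sum = 2 + 3 + 1 + 2 + 2 + 2 + 4 + 3 + 2 + 1 + 1 + 3 = 26.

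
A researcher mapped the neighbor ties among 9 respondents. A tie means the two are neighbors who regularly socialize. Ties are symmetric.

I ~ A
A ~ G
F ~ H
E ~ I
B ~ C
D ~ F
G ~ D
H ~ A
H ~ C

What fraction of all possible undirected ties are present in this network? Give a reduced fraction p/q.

1/4

There are 9 edges and 9 nodes, so the maximum possible is C(9,2) = 36.
Density = 9/36 = 1/4.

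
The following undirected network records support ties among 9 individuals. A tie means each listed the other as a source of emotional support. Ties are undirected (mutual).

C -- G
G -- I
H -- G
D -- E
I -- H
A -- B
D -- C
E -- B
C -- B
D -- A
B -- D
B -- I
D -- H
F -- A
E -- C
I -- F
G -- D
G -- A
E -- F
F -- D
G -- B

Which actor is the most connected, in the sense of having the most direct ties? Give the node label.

D

Degrees — A:4, B:6, C:4, D:7, E:4, F:4, G:6, H:3, I:4.
The maximum is 7, attained only by D.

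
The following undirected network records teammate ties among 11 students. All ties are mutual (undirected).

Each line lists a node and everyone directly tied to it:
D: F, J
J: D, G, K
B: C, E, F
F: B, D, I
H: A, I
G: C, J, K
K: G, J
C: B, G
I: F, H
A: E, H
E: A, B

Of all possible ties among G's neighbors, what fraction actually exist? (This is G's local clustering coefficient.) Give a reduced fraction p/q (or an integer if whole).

1/3

G's neighbors: C, J, and K (k = 3).
Possible neighbor pairs: C(3,2) = 3. Edges among them: J–K → e = 1.
Clustering(G) = 1/3.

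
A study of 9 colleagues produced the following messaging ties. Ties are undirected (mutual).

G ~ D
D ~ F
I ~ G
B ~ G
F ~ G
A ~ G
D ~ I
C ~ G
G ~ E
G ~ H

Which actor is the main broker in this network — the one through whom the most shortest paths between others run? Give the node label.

Unnormalized betweenness of each node: A:0, B:0, C:0, D:1/2, E:0, F:0, G:51/2, H:0, I:0.
G has the largest value, 51/2, making it the main broker — the node through which the most shortest paths run.

G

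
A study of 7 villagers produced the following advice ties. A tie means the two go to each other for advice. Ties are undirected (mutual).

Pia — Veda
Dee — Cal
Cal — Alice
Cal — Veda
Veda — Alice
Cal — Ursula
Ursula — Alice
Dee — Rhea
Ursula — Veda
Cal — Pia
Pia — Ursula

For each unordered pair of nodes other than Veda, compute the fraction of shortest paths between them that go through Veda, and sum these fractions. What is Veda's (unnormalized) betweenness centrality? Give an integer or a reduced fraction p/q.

Pairs whose geodesics pass through Veda — Alice–Pia: 1/3.
All other pairs contribute 0.
Summing the contributions gives betweenness(Veda) = 1/3.

1/3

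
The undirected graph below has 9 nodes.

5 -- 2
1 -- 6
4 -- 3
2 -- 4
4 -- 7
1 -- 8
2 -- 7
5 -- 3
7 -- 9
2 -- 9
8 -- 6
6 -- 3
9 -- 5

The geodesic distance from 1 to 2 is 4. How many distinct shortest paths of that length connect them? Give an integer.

The shortest distance is 4. The length-4 paths are: 1–6–3–5–2; 1–6–3–4–2.
That gives 2 distinct shortest paths.

2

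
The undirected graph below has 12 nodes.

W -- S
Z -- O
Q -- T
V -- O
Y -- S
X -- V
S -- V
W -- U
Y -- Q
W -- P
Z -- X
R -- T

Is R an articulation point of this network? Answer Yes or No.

Even without R, every remaining node can still reach every other (the residual graph is connected), so R is not a cut vertex.

No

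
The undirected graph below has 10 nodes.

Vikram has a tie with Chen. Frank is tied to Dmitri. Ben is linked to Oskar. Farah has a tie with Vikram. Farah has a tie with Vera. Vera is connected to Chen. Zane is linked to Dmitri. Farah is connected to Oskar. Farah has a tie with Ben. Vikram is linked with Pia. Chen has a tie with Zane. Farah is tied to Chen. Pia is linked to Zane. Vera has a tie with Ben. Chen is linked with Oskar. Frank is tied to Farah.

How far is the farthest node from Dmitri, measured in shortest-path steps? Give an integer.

3

Distances from Dmitri: Ben:3, Chen:2, Farah:2, Frank:1, Oskar:3, Pia:2, Vera:3, Vikram:3, Zane:1.
The largest is 3 (to Vikram, Ben, Vera, and Oskar), so the eccentricity of Dmitri is 3.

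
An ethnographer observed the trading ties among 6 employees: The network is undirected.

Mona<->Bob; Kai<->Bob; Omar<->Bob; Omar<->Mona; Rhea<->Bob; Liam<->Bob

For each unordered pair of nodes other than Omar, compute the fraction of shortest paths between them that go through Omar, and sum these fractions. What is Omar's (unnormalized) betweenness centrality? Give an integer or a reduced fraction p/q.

0

No shortest path between any pair of other nodes passes through Omar.
Summing the contributions gives betweenness(Omar) = 0.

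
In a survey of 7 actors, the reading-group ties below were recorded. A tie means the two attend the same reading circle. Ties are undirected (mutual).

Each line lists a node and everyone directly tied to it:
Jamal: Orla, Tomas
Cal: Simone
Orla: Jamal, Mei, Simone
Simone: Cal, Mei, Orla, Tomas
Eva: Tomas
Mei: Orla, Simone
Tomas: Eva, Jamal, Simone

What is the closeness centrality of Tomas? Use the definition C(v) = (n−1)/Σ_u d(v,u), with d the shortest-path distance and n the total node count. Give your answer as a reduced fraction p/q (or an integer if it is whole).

2/3

Distances from Tomas: Cal:2, Eva:1, Jamal:1, Mei:2, Orla:2, Simone:1. Sum = 9.
n = 7, so closeness = 6/9 = 2/3.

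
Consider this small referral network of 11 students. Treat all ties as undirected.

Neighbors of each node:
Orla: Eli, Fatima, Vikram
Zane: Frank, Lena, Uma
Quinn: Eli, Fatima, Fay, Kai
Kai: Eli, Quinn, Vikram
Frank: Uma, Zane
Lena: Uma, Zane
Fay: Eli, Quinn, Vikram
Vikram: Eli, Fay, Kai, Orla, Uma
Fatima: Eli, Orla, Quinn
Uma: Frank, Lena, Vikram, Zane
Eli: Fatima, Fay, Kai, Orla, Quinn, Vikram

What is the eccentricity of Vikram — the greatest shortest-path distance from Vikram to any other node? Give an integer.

Distances from Vikram: Eli:1, Fatima:2, Fay:1, Frank:2, Kai:1, Lena:2, Orla:1, Quinn:2, Uma:1, Zane:2.
The largest is 2 (to Quinn, Fatima, Lena, Frank, and Zane), so the eccentricity of Vikram is 2.

2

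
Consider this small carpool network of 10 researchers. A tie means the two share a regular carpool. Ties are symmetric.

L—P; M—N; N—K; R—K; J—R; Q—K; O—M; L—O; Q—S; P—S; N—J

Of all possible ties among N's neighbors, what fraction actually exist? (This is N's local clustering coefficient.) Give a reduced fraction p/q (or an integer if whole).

N's neighbors: J, K, and M (k = 3).
Possible neighbor pairs: C(3,2) = 3. Edges among them: none → e = 0.
Clustering(N) = 0/3 = 0.

0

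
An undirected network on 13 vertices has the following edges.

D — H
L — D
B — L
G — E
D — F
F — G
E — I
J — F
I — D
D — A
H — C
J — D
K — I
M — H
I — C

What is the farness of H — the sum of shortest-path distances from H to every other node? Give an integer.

Distances from H: A:2, B:3, C:1, D:1, E:3, F:2, G:3, I:2, J:2, K:3, L:2, M:1.
Sum = 2 + 3 + 1 + 1 + 3 + 2 + 3 + 2 + 2 + 3 + 2 + 1 = 25.

25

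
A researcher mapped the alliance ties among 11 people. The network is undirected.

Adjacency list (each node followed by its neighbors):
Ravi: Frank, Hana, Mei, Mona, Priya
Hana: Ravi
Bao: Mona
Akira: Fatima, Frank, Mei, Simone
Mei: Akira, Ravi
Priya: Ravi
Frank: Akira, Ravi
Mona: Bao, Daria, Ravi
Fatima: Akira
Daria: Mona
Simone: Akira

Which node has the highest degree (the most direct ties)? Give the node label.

Ravi

Degrees — Akira:4, Bao:1, Daria:1, Fatima:1, Frank:2, Hana:1, Mei:2, Mona:3, Priya:1, Ravi:5, Simone:1.
The maximum is 5, attained only by Ravi.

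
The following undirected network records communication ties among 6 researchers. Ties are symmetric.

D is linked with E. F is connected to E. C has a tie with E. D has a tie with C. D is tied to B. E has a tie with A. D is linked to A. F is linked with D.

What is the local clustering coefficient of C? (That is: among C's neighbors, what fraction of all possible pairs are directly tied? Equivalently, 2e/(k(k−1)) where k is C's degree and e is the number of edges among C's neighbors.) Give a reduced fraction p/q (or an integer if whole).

1

C's neighbors: D and E (k = 2).
Possible neighbor pairs: C(2,2) = 1. Edges among them: D–E → e = 1.
Clustering(C) = 1/1.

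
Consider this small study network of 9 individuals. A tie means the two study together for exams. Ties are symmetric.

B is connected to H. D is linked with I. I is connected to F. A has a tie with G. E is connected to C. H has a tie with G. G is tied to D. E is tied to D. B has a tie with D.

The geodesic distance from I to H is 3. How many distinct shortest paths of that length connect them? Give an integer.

2

The shortest distance is 3. The length-3 paths are: I–D–G–H; I–D–B–H.
That gives 2 distinct shortest paths.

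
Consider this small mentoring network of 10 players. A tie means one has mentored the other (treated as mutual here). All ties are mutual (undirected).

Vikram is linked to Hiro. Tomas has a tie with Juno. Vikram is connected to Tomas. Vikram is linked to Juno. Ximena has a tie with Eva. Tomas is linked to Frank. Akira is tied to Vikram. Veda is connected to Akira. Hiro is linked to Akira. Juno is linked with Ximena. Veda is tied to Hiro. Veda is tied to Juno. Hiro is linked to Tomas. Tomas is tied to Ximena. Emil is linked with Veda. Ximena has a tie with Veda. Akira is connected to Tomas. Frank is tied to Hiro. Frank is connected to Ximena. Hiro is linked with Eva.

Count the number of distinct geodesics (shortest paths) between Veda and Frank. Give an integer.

2

The shortest distance is 2. The length-2 paths are: Veda–Hiro–Frank; Veda–Ximena–Frank.
That gives 2 distinct shortest paths.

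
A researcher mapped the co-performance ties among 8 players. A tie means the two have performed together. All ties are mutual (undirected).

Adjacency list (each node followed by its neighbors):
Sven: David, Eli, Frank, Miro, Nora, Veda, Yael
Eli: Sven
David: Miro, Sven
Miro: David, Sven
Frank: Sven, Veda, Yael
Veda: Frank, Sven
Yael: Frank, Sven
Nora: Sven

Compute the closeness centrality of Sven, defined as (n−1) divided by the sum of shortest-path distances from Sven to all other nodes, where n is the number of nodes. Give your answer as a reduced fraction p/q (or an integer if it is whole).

Distances from Sven: David:1, Eli:1, Frank:1, Miro:1, Nora:1, Veda:1, Yael:1. Sum = 7.
n = 8, so closeness = 7/7 = 1.

1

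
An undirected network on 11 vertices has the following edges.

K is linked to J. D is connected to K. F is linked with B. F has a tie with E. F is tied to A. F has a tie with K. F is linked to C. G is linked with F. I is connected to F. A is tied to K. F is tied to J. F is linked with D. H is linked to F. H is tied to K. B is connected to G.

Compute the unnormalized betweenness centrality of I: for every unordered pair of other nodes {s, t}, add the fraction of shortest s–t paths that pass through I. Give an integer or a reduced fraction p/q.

No shortest path between any pair of other nodes passes through I.
Summing the contributions gives betweenness(I) = 0.

0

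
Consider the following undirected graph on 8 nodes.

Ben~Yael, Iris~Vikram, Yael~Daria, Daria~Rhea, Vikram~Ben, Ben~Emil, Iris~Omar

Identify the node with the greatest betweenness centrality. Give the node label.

Ben

Unnormalized betweenness of each node: Ben:15, Daria:6, Emil:0, Iris:6, Omar:0, Rhea:0, Vikram:10, Yael:10.
Ben has the largest value, 15, making it the main broker — the node through which the most shortest paths run.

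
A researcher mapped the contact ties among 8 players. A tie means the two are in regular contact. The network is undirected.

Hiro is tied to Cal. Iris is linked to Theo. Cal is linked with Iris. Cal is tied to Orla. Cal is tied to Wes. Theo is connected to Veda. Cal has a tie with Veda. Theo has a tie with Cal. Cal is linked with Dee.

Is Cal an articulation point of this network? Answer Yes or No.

Removing Cal leaves {Iris, Theo, and Veda} with no path to {Orla}, so the network splits into 5 components. Cal is a cut vertex.

Yes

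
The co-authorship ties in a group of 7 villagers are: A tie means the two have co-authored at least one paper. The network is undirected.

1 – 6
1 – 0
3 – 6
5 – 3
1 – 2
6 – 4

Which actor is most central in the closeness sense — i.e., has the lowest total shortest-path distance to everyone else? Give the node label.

Farness (sum of distances to all others) for each node — 0:15, 1:10, 2:15, 3:12, 4:14, 5:17, 6:9.
The smallest farness is 9, for 6, so 6 has the highest closeness.

6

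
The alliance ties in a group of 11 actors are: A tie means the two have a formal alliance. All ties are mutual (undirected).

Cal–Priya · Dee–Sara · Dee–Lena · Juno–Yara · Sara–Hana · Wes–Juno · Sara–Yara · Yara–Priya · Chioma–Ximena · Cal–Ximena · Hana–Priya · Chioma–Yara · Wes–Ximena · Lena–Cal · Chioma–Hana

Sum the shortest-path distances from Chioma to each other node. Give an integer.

19

Distances from Chioma: Cal:2, Dee:3, Hana:1, Juno:2, Lena:3, Priya:2, Sara:2, Wes:2, Ximena:1, Yara:1.
Sum = 2 + 3 + 1 + 2 + 3 + 2 + 2 + 2 + 1 + 1 = 19.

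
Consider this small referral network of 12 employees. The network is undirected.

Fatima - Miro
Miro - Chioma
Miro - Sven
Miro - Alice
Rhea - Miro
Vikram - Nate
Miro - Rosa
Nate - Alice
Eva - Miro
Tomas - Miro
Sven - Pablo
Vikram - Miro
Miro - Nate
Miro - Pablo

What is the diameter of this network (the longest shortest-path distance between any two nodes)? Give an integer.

2

Eccentricity of each node (its greatest distance to any other): Alice:2, Chioma:2, Eva:2, Fatima:2, Miro:1, Nate:2, Pablo:2, Rhea:2, Rosa:2, Sven:2, Tomas:2, Vikram:2.
The maximum eccentricity is 2, realized for instance by the pair Fatima–Nate via Fatima – Miro – Nate. So the diameter is 2.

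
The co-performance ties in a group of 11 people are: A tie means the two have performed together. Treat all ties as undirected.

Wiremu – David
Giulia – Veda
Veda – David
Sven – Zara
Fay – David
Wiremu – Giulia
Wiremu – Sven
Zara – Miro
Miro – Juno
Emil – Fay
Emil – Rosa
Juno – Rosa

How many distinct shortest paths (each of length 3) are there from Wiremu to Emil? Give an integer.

1

The shortest distance is 3, and the only length-3 path is Wiremu–David–Fay–Emil. So there is exactly 1 shortest path.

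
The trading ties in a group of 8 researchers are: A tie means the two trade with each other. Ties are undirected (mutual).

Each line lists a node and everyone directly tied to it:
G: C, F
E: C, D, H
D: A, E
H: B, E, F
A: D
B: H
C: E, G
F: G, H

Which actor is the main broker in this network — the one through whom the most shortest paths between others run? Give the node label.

E

Unnormalized betweenness of each node: A:0, B:0, C:3, D:6, E:12, F:2, G:1, H:9.
E has the largest value, 12, making it the main broker — the node through which the most shortest paths run.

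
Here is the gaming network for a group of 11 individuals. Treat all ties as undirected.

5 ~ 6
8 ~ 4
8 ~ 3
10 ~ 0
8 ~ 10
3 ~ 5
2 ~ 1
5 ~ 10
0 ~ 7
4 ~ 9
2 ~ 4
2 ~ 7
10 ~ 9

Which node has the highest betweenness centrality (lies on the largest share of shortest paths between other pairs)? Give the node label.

Unnormalized betweenness of each node: 0:19/3, 1:0, 2:35/3, 3:8/3, 4:25/2, 5:32/3, 6:0, 7:4, 8:61/6, 9:19/6, 10:107/6.
10 has the largest value, 107/6, making it the main broker — the node through which the most shortest paths run.

10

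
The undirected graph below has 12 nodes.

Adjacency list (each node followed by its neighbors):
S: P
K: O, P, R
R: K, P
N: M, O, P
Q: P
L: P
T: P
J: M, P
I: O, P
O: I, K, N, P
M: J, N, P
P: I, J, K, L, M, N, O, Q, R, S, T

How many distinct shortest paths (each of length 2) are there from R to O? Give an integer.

2

The shortest distance is 2. The length-2 paths are: R–P–O; R–K–O.
That gives 2 distinct shortest paths.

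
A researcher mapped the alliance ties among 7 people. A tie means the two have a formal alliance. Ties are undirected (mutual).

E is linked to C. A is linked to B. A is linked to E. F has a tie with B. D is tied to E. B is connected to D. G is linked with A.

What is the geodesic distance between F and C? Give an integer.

One shortest route is F – B – D – E – C, which uses 4 edges, and at distance 3 from F we only reach {E, G}, which does not include C. So d(F,C) = 4.

4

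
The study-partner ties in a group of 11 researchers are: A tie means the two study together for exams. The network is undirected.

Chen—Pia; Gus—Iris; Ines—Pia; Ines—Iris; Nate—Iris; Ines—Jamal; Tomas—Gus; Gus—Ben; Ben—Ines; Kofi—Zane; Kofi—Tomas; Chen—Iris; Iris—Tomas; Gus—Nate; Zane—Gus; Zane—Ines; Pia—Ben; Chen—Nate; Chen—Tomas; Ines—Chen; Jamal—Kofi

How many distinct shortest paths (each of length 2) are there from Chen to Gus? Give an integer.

The shortest distance is 2. The length-2 paths are: Chen–Nate–Gus; Chen–Tomas–Gus; Chen–Iris–Gus.
That gives 3 distinct shortest paths.

3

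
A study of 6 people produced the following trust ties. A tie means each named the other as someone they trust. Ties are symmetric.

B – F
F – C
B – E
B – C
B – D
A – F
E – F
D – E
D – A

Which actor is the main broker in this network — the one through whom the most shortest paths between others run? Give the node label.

Unnormalized betweenness of each node: A:1/3, B:11/6, C:0, D:1, E:1/3, F:5/2.
F has the largest value, 5/2, making it the main broker — the node through which the most shortest paths run.

F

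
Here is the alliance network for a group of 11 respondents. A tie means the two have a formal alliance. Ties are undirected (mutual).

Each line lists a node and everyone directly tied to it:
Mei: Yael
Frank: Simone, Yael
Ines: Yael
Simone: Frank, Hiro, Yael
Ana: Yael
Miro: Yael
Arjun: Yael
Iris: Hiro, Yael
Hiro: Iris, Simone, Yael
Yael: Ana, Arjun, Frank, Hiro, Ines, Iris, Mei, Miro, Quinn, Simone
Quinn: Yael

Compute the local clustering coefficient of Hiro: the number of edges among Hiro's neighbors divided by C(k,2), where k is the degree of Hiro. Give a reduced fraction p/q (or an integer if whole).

2/3

Hiro's neighbors: Iris, Simone, and Yael (k = 3).
Possible neighbor pairs: C(3,2) = 3. Edges among them: Iris–Yael, Simone–Yael → e = 2.
Clustering(Hiro) = 2/3.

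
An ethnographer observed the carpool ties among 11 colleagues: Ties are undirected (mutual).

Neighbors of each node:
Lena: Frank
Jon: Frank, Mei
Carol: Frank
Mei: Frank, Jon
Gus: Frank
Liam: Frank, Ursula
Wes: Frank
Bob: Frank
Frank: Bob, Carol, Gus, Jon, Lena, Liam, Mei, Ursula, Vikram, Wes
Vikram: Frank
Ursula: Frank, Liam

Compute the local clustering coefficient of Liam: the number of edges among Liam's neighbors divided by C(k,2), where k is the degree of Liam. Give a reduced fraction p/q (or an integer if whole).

Liam's neighbors: Frank and Ursula (k = 2).
Possible neighbor pairs: C(2,2) = 1. Edges among them: Frank–Ursula → e = 1.
Clustering(Liam) = 1/1.

1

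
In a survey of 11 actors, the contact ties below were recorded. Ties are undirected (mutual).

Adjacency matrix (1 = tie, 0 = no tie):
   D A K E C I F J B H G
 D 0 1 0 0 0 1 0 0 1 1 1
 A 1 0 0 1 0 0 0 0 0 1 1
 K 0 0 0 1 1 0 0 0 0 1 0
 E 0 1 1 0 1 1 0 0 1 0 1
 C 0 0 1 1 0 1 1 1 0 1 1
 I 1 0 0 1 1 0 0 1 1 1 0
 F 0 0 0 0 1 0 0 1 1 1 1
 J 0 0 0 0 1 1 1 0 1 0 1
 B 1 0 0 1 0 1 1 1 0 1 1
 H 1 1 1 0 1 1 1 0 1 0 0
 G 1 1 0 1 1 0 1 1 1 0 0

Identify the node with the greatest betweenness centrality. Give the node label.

H

Unnormalized betweenness of each node: A:13/20, B:13/5, C:241/60, D:59/60, E:187/60, F:37/60, G:49/12, H:16/3, I:107/60, J:37/60, K:1/5.
H has the largest value, 16/3, making it the main broker — the node through which the most shortest paths run.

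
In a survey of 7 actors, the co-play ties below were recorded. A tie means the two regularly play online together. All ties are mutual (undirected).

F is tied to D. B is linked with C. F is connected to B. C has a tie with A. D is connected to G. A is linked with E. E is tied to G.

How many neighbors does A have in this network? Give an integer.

2

A is directly tied to C and E. That is 2 neighbors, so the degree of A is 2.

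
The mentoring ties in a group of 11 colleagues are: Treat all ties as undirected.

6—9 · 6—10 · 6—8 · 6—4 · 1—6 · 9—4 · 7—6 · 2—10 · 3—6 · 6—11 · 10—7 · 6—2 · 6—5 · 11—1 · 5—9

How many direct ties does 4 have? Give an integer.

4 is directly tied to 6 and 9. That is 2 neighbors, so the degree of 4 is 2.

2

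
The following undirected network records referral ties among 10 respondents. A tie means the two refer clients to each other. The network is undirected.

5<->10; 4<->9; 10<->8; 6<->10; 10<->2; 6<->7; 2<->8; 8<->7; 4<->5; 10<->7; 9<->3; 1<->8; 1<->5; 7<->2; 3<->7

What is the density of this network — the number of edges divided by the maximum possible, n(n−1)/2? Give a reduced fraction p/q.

There are 15 edges and 10 nodes, so the maximum possible is C(10,2) = 45.
Density = 15/45 = 1/3.

1/3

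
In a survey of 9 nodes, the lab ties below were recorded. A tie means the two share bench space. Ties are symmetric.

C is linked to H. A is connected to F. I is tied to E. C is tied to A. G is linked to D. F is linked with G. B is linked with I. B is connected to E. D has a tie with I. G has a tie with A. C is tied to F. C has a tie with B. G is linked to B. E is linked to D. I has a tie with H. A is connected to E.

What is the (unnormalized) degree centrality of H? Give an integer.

H is directly tied to C and I. That is 2 neighbors, so the degree of H is 2.

2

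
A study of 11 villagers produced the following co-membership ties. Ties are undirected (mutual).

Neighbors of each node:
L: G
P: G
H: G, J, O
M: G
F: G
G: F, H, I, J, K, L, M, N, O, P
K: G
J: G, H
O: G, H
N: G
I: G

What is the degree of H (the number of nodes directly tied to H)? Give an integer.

H is directly tied to G, J, and O. That is 3 neighbors, so the degree of H is 3.

3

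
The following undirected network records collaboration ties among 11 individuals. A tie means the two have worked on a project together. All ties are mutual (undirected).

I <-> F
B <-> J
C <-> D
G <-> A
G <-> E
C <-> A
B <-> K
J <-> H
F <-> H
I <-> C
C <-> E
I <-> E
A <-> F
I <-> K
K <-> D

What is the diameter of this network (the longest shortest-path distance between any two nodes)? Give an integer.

4

Eccentricity of each node (its greatest distance to any other): A:4, B:4, C:4, D:4, E:4, F:3, G:4, H:4, I:3, J:4, K:3.
The maximum eccentricity is 4, realized for instance by the pair A–B via A – F – H – J – B. So the diameter is 4.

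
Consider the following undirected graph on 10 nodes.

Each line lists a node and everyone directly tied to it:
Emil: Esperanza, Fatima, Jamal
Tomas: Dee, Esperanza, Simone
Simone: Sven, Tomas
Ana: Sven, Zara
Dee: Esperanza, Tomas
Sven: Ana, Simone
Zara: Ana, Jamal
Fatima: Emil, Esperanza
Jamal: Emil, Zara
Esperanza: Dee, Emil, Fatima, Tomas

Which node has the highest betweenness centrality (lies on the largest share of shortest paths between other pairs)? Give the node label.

Unnormalized betweenness of each node: Ana:9/2, Dee:0, Emil:19/2, Esperanza:23/2, Fatima:0, Jamal:15/2, Simone:15/2, Sven:11/2, Tomas:19/2, Zara:11/2.
Esperanza has the largest value, 23/2, making it the main broker — the node through which the most shortest paths run.

Esperanza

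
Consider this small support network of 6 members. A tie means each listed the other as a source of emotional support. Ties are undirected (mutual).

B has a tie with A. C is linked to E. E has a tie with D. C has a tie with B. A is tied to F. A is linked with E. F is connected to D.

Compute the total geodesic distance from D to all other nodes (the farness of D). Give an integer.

9

Distances from D: A:2, B:3, C:2, E:1, F:1.
Sum = 2 + 3 + 2 + 1 + 1 = 9.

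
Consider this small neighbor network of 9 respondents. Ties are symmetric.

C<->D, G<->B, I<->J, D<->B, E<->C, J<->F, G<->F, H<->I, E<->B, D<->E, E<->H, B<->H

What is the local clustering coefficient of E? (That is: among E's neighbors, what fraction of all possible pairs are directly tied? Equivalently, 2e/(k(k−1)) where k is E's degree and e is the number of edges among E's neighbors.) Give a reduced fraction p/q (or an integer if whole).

1/2

E's neighbors: B, C, D, and H (k = 4).
Possible neighbor pairs: C(4,2) = 6. Edges among them: B–D, B–H, C–D → e = 3.
Clustering(E) = 3/6 = 1/2.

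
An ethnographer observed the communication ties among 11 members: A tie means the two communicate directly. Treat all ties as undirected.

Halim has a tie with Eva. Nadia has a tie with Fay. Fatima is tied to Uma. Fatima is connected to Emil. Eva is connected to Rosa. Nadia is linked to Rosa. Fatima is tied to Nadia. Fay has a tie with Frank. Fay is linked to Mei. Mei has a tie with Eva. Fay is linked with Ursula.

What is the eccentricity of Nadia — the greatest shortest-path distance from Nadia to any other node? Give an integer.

Distances from Nadia: Emil:2, Eva:2, Fatima:1, Fay:1, Frank:2, Halim:3, Mei:2, Rosa:1, Uma:2, Ursula:2.
The largest is 3 (to Halim), so the eccentricity of Nadia is 3.

3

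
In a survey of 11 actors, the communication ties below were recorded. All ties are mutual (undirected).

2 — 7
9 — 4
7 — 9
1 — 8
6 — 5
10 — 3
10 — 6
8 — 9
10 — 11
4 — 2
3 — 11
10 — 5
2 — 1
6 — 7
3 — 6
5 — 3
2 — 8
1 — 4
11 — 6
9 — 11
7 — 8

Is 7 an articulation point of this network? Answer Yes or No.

Even without 7, every remaining node can still reach every other (the residual graph is connected), so 7 is not a cut vertex.

No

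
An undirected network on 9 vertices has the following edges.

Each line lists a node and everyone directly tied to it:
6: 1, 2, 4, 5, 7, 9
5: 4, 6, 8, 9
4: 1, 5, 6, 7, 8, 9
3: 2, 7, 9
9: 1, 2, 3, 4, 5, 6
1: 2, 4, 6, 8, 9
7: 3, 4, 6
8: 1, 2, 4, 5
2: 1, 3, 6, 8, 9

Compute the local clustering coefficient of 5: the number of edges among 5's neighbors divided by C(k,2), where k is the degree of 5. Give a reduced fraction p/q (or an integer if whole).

2/3

5's neighbors: 4, 6, 8, and 9 (k = 4).
Possible neighbor pairs: C(4,2) = 6. Edges among them: 4–6, 4–8, 4–9, 6–9 → e = 4.
Clustering(5) = 4/6 = 2/3.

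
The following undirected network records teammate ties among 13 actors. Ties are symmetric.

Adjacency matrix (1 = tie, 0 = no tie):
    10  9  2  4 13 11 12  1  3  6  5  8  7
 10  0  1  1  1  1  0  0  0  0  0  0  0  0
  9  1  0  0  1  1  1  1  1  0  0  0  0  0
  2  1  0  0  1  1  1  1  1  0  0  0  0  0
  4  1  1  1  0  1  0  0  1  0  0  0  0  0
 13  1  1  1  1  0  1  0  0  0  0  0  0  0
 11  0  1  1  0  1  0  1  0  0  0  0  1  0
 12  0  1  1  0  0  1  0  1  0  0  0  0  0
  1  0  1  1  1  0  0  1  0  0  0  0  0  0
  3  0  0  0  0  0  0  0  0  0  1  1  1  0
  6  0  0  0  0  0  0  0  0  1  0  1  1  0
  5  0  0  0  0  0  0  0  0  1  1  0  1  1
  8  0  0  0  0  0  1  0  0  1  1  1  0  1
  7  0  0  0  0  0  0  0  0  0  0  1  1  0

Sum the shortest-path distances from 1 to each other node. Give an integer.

Distances from 1: 2:1, 3:4, 4:1, 5:4, 6:4, 7:4, 8:3, 9:1, 10:2, 11:2, 12:1, 13:2.
Sum = 1 + 4 + 1 + 4 + 4 + 4 + 3 + 1 + 2 + 2 + 1 + 2 = 29.

29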